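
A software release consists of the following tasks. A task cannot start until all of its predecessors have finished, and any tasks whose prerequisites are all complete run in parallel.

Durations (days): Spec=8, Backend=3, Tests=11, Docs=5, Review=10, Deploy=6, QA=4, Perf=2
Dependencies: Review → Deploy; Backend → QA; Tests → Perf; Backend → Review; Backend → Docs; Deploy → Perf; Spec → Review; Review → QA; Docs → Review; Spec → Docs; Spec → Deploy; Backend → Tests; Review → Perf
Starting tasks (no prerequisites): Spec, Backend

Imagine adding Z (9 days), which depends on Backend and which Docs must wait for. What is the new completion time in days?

Originally the project takes 31 days.
With Z inserted, Docs now waits for max(Spec, Backend, Z).
New critical path: Backend→Z→Docs→Review→Deploy→Perf = 3+9+5+10+6+2 = 35 ⇒ 35 days.

35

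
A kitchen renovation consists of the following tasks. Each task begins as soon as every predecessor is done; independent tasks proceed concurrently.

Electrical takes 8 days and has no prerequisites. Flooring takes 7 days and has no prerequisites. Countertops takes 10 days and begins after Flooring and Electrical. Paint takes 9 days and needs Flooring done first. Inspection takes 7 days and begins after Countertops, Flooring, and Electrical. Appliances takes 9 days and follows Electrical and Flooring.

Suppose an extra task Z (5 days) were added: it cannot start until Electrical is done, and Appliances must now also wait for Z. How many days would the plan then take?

Originally the plan takes 25 days.
With Z inserted, Appliances now waits for max(Electrical, Flooring, Z).
New critical path: Electrical→Countertops→Inspection = 8+10+7 = 25 ⇒ 25 days.

25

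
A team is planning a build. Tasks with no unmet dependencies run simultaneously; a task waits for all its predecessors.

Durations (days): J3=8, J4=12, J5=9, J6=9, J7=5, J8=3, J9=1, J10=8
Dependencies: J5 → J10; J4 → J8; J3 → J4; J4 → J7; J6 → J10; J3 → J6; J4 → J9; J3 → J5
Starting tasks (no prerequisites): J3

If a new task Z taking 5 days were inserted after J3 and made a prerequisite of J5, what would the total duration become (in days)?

30

Originally the plan takes 25 days.
With Z inserted, J5 now waits for max(J3, Z).
New critical path: J3→Z→J5→J10 = 8+5+9+8 = 30 ⇒ 30 days.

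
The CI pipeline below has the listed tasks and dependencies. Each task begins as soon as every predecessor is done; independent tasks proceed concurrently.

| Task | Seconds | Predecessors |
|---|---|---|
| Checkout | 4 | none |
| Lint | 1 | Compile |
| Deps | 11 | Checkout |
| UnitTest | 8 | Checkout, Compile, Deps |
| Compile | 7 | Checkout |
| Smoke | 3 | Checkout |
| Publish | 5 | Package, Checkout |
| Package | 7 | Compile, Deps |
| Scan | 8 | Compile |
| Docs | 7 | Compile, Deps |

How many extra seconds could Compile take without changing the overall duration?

4

Critical path: Checkout→Deps→Package→Publish = 4+11+7+5 = 27, so the finish is 27 seconds.
The longest chain containing Compile totals 23 seconds.
Slack of Compile = 8 − 4 = 4 seconds.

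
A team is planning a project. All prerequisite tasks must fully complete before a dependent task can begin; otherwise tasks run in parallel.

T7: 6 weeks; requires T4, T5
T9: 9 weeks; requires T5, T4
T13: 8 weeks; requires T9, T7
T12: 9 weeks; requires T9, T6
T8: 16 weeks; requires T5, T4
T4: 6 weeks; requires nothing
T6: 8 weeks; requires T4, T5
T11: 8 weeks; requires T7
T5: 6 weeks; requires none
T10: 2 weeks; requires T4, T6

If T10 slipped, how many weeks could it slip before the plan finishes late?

8

Critical path: T4→T9→T12 = 6+9+9 = 24, so the finish is 24 weeks.
The longest chain containing T10 totals 16 weeks.
Slack of T10 = 22 − 14 = 8 weeks.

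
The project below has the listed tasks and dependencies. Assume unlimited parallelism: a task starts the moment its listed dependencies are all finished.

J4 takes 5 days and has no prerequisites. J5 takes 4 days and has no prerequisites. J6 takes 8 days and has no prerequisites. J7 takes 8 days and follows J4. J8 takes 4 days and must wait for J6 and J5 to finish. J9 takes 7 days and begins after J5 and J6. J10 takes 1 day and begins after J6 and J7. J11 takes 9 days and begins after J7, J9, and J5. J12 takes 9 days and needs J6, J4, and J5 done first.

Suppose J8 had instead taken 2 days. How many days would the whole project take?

Actual critical path: J6→J9→J11 = 8+7+9 = 24 ⇒ 24 days.
The longest path through J8 is only 12 days, so J8 has float 12.
No other chain overtakes it, so the finish is 24 days.

24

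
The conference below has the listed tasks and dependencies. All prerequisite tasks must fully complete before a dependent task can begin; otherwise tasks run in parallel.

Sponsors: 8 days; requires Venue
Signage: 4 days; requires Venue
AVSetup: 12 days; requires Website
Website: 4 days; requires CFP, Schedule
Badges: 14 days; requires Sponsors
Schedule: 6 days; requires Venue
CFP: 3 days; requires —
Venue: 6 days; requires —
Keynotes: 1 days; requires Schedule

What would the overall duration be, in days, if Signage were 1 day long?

28

Actual critical path: Venue→Schedule→Website→AVSetup = 6+6+4+12 = 28 ⇒ 28 days.
Signage is off the critical path — its longest chain is 10 days, giving 18 of slack.
The critical path is still Venue→Schedule→Website→AVSetup; finish is now 28 days.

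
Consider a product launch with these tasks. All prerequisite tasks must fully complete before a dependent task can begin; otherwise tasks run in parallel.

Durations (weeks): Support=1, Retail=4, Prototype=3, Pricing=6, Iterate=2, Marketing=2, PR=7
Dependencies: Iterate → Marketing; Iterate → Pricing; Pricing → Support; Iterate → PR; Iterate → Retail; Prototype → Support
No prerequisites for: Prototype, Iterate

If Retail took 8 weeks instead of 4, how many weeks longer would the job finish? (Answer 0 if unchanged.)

1

Baseline: Iterate→Pricing→Support = 2+6+1 = 9 → 9 weeks.
Retail has 3 weeks of float (longest path through it is 6).
New critical path: Iterate→Retail = 2+8 = 10 ⇒ 10 weeks.
Change in finish: 10 − 9 = +1 weeks.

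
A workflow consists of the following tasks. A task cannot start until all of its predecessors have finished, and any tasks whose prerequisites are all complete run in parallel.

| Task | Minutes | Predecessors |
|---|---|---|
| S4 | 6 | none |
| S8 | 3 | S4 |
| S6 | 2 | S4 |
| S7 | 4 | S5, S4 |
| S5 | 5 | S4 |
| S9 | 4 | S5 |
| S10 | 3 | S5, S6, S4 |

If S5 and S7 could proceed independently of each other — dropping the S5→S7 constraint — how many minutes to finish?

With the dependency in place, S4→S5→S7 = 6+5+4 = 15 sets the finish at 15 minutes.
Without S5→S7, S7's earliest start moves from 11 to 6.
New critical path: S4→S5→S9 = 6+5+4 = 15 ⇒ 15 minutes.

15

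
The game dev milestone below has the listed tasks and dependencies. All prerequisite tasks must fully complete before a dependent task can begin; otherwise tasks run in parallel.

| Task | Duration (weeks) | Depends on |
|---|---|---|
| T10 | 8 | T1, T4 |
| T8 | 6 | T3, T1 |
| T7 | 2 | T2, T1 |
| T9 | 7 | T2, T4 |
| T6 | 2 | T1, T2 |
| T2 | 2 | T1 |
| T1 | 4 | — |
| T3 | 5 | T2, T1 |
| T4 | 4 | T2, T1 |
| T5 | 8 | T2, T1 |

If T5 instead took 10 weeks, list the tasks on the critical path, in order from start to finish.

Actual critical path: T1→T2→T4→T10 = 4+2+4+8 = 18 ⇒ 18 weeks.
T5 has 4 weeks of float (longest path through it is 14).
That remains the longest chain; total 18 weeks.

T1, T2, T4, T10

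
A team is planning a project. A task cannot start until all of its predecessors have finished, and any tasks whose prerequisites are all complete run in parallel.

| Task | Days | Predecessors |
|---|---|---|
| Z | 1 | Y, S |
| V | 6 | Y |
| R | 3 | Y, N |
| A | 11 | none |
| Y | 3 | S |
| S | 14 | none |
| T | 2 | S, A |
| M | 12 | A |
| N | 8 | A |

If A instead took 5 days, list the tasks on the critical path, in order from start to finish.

S, Y, V

The binding path is A→M = 11+12 = 23; finish at 23 days.
A is on the critical path; changing it to 5 makes that path 17 days.
Now S→Y→V = 14+3+6 = 23 is longest, so the finish becomes 23 days.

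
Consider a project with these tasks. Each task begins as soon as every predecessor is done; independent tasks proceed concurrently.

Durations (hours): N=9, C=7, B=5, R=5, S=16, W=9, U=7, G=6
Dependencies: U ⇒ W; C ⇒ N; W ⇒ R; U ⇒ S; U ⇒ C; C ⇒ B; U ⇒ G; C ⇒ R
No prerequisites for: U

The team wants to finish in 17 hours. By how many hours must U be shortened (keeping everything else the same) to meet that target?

6

Current finish: 23 hours; target: 17.
U is on every critical path, so each hour cut from U cuts the finish by one (this holds down to a finish of 17).
Need 23 − 17 = 6 hours off U → U becomes 1 hour, finish becomes 17.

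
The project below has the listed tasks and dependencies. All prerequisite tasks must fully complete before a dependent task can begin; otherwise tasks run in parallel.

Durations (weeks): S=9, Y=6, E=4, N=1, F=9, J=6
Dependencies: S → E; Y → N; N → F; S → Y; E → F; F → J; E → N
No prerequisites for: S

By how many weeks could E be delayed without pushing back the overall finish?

S→Y→N→F→J = 9+6+1+9+6 = 31 sets the makespan at 31 weeks.
Longest path through E: 29 weeks (earliest finish 13, latest finish 15).
Float = 31 − 29 = 2.

2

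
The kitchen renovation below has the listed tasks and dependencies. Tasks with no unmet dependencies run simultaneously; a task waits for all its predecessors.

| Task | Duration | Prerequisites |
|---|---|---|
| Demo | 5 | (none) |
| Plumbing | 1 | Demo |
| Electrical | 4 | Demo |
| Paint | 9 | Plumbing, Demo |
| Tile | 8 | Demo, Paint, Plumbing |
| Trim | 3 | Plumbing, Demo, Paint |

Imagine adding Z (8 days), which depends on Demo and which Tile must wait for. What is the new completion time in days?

Originally the plan takes 23 days.
With Z inserted, Tile now waits for max(Demo, Paint, Plumbing, Z).
New critical path: Demo→Plumbing→Paint→Tile = 5+1+9+8 = 23 ⇒ 23 days.

23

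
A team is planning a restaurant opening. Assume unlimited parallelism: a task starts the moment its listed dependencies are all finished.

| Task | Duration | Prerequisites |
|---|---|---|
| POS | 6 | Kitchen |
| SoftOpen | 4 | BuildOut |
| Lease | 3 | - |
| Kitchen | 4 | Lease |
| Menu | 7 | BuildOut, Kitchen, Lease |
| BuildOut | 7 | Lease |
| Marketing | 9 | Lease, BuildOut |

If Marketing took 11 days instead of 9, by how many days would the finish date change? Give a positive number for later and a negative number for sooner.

2

Baseline: Lease→BuildOut→Marketing = 3+7+9 = 19 → 19 days.
Marketing is on the critical path; changing it to 11 makes that path 21 days.
No other chain overtakes it, so the finish is 21 days.
Change in finish: 21 − 19 = +2 days.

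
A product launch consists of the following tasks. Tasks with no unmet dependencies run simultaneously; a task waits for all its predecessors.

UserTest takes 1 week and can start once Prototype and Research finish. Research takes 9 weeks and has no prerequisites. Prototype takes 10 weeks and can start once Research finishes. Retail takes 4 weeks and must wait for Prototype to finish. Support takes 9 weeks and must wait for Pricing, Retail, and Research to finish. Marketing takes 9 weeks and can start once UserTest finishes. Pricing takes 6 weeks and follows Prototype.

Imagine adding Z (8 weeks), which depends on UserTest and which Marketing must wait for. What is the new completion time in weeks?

Originally the product launch takes 34 weeks.
With Z inserted, Marketing now waits for max(UserTest, Z).
New critical path: Research→Prototype→UserTest→Z→Marketing = 9+10+1+8+9 = 37 ⇒ 37 weeks.

37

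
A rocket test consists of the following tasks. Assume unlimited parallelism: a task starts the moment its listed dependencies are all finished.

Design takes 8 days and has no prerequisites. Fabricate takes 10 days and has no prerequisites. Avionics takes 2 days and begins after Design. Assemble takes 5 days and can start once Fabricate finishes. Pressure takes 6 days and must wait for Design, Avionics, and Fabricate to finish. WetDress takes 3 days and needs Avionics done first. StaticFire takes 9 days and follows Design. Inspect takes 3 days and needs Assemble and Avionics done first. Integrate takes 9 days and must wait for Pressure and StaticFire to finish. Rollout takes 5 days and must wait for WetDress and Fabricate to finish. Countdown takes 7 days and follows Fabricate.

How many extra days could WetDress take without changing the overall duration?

Critical path: Design→StaticFire→Integrate = 8+9+9 = 26, so the finish is 26 days.
Longest path through WetDress: 18 days (earliest finish 13, latest finish 21).
So WetDress can slip 21 − 13 = 8 days.

8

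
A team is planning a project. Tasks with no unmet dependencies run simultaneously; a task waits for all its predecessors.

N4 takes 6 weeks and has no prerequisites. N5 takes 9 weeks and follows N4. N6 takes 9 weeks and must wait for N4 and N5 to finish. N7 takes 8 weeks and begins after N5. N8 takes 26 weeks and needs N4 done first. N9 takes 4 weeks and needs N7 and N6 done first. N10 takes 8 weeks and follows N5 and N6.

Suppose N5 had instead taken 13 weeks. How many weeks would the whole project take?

Baseline: N4→N5→N6→N10 = 6+9+9+8 = 32 → 32 weeks.
N5 is on the critical path; changing it to 13 makes that path 36 weeks.
That remains the longest chain; total 36 weeks.

36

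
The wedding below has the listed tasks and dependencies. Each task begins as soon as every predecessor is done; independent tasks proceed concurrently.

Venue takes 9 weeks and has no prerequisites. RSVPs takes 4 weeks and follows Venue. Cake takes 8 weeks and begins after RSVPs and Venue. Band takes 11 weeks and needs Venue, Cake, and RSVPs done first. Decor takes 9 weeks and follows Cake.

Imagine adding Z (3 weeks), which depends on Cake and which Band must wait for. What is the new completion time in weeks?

35

Originally the schedule takes 32 weeks.
With Z inserted, Band now waits for max(Venue, Cake, RSVPs, Z).
New critical path: Venue→RSVPs→Cake→Z→Band = 9+4+8+3+11 = 35 ⇒ 35 weeks.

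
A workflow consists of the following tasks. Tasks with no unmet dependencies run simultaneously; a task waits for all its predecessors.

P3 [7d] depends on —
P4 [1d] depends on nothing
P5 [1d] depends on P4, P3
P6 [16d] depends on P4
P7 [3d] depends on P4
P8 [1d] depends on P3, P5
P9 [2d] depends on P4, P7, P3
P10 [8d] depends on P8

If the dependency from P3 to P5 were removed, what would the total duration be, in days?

With the dependency in place, P3→P5→P8→P10 = 7+1+1+8 = 17 sets the finish at 17 days.
Without P3→P5, P5's earliest start moves from 7 to 1.
After: P4→P6 = 1+16 = 17 → 17 days.

17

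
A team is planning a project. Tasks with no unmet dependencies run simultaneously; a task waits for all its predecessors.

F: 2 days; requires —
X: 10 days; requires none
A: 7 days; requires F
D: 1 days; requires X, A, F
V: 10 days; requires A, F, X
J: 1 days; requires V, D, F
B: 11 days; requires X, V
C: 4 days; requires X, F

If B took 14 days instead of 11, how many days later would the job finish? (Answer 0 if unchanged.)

Baseline: X→V→B = 10+10+11 = 31 → 31 days.
B lies on that path, so at 14 days the path becomes 34 days.
No other chain overtakes it, so the finish is 34 days.
Change in finish: 34 − 31 = +3 days.

3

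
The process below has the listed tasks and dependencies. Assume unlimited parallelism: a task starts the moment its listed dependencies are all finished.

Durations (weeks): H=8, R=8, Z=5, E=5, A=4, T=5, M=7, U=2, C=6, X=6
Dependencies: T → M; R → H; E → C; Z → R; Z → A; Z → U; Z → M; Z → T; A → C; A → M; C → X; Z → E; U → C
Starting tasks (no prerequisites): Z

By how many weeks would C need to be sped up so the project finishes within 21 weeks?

1

Current finish: 22 weeks; target: 21.
C is on every critical path, so each week cut from C cuts the finish by one (this holds down to a finish of 21).
Need 22 − 21 = 1 week off C → C becomes 5 weeks, finish becomes 21.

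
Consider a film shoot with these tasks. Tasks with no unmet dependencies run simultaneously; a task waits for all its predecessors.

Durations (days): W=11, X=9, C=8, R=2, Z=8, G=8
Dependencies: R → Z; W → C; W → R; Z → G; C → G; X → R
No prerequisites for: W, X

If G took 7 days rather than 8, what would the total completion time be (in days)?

28

Actual critical path: W→R→Z→G = 11+2+8+8 = 29 ⇒ 29 days.
Since G is critical, the -1 change carries straight to that chain (now 28 days).
That remains the longest chain; total 28 days.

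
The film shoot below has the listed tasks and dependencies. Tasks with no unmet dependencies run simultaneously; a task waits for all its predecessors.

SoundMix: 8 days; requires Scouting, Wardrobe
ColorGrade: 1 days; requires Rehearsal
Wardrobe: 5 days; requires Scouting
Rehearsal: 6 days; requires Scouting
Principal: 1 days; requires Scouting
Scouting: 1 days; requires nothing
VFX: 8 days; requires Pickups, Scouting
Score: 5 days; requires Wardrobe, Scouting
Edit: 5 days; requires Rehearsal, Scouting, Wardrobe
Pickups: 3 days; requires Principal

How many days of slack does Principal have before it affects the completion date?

Critical path: Scouting→Wardrobe→SoundMix = 1+5+8 = 14, so the finish is 14 days.
The longest chain containing Principal totals 13 days.
Float = 14 − 13 = 1.

1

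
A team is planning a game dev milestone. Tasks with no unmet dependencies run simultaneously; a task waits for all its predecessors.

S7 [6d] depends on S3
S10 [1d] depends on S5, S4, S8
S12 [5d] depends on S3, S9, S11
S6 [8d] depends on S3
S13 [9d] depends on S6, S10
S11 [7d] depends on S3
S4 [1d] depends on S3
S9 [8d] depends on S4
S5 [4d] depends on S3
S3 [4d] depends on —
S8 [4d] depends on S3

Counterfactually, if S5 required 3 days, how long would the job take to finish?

The binding path is S3→S6→S13 = 4+8+9 = 21; finish at 21 days.
S5 is off the critical path — its longest chain is 18 days, giving 3 of slack.
The critical path is still S3→S6→S13; finish is now 21 days.

21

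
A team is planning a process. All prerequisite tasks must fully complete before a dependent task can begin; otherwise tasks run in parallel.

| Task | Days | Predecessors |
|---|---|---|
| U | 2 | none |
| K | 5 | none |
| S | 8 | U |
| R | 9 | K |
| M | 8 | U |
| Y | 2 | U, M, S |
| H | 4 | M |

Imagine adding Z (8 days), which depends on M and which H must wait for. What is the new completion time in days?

Originally the job takes 14 days.
With Z inserted, H now waits for max(M, Z).
New critical path: U→M→Z→H = 2+8+8+4 = 22 ⇒ 22 days.

22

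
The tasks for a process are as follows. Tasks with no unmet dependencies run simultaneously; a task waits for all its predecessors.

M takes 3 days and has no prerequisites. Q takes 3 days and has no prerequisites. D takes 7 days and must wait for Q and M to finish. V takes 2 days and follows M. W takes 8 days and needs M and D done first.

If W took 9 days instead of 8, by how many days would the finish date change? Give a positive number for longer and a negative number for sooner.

1

Baseline: M→D→W = 3+7+8 = 18 → 18 days.
Since W is critical, the +1 change carries straight to that chain (now 19 days).
The critical path is still M→D→W; finish is now 19 days.
Change in finish: 19 − 18 = +1 days.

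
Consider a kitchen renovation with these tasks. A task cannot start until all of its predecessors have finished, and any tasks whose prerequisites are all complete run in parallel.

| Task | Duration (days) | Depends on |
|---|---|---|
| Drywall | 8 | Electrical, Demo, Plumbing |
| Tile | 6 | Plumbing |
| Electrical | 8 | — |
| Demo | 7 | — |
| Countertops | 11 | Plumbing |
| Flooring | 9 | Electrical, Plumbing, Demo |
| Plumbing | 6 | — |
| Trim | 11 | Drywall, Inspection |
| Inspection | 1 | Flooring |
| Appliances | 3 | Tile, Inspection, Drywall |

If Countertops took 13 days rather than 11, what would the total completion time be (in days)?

29

As given, the longest chain is Electrical→Flooring→Inspection→Trim = 8+9+1+11 = 29, so the finish is 29 days.
The longest path through Countertops is only 17 days, so Countertops has float 12.
That remains the longest chain; total 29 days.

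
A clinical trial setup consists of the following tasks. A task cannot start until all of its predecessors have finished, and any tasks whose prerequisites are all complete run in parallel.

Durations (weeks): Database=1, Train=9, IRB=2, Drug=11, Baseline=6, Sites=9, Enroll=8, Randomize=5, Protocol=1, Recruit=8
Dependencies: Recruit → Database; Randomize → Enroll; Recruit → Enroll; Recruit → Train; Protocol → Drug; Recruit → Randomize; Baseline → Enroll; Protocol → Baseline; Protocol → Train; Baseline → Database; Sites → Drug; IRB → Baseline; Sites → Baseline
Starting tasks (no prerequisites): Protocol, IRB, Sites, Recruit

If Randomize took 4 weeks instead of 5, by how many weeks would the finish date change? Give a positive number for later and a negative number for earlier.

0

The binding path is Sites→Baseline→Enroll = 9+6+8 = 23; finish at 23 weeks.
Randomize has 2 weeks of float (longest path through it is 21).
The critical path is still Sites→Baseline→Enroll; finish is now 23 weeks.
Change in finish: 23 − 23 = +0 weeks.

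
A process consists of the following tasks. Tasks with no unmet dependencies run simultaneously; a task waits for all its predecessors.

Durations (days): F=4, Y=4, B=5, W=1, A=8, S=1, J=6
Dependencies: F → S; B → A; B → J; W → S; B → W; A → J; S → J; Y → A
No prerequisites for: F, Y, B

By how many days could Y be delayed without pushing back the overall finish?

The longest chain is B→A→J = 5+8+6 = 19; overall finish 19 days.
Longest path through Y: 18 days (earliest finish 4, latest finish 5).
Float = 19 − 18 = 1.

1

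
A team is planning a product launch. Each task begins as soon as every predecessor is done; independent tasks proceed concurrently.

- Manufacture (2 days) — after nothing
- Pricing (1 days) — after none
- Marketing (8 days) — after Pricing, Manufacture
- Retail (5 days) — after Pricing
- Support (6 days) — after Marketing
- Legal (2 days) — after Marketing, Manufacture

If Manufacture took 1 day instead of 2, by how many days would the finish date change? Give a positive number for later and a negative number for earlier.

-1

Baseline: Manufacture→Marketing→Support = 2+8+6 = 16 → 16 days.
Manufacture lies on that path, so at 1 day the path becomes 15 days.
No other chain overtakes it, so the finish is 15 days.
Change in finish: 15 − 16 = -1 days.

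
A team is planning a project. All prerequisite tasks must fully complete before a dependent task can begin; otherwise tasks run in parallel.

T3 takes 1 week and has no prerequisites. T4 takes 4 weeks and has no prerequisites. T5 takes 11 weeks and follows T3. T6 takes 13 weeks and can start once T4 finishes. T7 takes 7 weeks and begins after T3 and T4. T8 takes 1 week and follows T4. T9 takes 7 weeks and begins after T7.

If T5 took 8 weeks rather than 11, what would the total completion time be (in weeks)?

Actual critical path: T4→T7→T9 = 4+7+7 = 18 ⇒ 18 weeks.
The longest path through T5 is only 12 weeks, so T5 has float 6.
The critical path is still T4→T7→T9; finish is now 18 weeks.

18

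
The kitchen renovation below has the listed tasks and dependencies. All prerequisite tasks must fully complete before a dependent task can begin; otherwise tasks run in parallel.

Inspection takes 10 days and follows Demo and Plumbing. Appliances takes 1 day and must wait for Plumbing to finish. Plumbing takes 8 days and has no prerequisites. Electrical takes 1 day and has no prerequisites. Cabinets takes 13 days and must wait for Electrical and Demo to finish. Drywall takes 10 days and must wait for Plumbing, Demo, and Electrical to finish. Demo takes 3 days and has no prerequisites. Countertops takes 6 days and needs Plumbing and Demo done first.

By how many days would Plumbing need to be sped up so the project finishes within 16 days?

2

Current finish: 18 days; target: 16.
Plumbing is on every critical path, so each day cut from Plumbing cuts the finish by one (this holds down to a finish of 16).
Need 18 − 16 = 2 days off Plumbing → Plumbing becomes 6 days, finish becomes 16.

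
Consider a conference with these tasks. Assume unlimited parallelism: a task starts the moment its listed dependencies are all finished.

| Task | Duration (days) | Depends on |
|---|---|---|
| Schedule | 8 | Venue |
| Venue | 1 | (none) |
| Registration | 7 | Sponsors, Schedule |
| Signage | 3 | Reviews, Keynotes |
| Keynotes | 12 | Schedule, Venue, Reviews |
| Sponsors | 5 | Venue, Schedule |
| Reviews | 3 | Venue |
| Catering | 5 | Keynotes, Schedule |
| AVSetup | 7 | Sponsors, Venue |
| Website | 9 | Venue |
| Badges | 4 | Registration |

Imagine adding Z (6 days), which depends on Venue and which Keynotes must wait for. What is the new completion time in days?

26

Originally the conference takes 26 days.
With Z inserted, Keynotes now waits for max(Schedule, Venue, Reviews, Z).
New critical path: Venue→Schedule→Keynotes→Catering = 1+8+12+5 = 26 ⇒ 26 days.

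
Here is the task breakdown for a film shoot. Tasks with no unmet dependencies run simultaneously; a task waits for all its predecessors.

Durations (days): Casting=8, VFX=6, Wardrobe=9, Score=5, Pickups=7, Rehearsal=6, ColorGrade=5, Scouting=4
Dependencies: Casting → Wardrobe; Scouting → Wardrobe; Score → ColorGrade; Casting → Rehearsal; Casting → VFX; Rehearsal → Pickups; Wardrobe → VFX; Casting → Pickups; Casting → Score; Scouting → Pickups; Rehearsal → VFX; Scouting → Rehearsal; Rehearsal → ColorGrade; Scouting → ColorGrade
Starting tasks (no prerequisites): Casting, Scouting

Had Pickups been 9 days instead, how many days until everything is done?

23

Baseline: Casting→Wardrobe→VFX = 8+9+6 = 23 → 23 days.
Pickups has 2 days of float (longest path through it is 21).
No other chain overtakes it, so the finish is 23 days.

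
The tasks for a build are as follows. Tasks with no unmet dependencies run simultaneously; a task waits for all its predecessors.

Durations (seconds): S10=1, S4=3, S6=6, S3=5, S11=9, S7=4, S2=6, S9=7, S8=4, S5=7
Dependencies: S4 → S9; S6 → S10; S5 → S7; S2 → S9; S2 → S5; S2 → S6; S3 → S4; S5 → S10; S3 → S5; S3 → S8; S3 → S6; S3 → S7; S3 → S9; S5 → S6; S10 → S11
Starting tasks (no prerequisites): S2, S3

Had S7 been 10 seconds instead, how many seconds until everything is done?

Critical path before the change: S2→S5→S6→S10→S11 = 6+7+6+1+9 = 29 giving 29 seconds.
S7 is off the critical path — its longest chain is 17 seconds, giving 12 of slack.
No other chain overtakes it, so the finish is 29 seconds.

29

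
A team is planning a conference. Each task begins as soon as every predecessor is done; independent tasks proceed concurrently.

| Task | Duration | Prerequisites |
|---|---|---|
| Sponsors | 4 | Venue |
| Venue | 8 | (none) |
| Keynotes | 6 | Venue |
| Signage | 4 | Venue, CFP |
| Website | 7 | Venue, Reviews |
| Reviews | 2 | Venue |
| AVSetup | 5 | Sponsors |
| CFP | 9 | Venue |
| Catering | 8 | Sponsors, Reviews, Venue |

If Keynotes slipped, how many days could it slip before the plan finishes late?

Critical path: Venue→CFP→Signage = 8+9+4 = 21, so the finish is 21 days.
Longest path through Keynotes: 14 days (earliest finish 14, latest finish 21).
So Keynotes can slip 21 − 14 = 7 days.

7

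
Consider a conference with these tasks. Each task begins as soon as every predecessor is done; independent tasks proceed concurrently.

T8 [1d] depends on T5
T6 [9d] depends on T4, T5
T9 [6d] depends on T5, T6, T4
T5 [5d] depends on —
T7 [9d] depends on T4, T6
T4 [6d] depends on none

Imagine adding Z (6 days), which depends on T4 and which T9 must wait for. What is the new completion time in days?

24

Originally the project takes 24 days.
With Z inserted, T9 now waits for max(T5, T6, T4, Z).
New critical path: T4→T6→T7 = 6+9+9 = 24 ⇒ 24 days.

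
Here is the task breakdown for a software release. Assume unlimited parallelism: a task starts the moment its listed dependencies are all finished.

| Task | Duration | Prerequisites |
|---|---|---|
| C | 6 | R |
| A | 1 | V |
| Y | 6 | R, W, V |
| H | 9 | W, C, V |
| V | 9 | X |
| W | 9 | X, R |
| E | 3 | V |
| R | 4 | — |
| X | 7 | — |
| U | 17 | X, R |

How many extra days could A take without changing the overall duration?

8

X→W→H = 7+9+9 = 25 sets the makespan at 25 days.
A finishes as early as 17 and must finish by 25.
So A can slip 25 − 17 = 8 days.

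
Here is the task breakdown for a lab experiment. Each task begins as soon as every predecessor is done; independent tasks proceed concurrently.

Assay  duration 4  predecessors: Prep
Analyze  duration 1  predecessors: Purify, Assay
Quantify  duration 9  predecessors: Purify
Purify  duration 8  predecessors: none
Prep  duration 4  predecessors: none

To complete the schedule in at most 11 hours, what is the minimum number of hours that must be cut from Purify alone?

Current finish: 17 hours; target: 11.
Purify is on every critical path, so each hour cut from Purify cuts the finish by one (this holds down to a finish of 10).
Need 17 − 11 = 6 hours off Purify → Purify becomes 2 hours, finish becomes 11.

6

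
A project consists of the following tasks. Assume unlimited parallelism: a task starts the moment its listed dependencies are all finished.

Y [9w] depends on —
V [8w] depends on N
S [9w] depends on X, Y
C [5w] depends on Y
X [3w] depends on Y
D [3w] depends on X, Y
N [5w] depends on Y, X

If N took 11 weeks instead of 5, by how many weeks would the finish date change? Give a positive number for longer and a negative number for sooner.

6

The binding path is Y→X→N→V = 9+3+5+8 = 25; finish at 25 weeks.
Since N is critical, the +6 change carries straight to that chain (now 31 weeks).
No other chain overtakes it, so the finish is 31 weeks.
Change in finish: 31 − 25 = +6 weeks.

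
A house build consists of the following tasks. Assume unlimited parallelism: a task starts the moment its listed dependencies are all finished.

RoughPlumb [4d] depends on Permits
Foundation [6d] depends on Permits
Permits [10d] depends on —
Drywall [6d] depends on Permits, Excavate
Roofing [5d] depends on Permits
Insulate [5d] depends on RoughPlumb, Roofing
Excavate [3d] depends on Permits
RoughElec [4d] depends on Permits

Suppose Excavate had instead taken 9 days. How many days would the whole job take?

25

Baseline: Permits→Roofing→Insulate = 10+5+5 = 20 → 20 days.
Excavate has 1 day of float (longest path through it is 19).
New critical path: Permits→Excavate→Drywall = 10+9+6 = 25 ⇒ 25 days.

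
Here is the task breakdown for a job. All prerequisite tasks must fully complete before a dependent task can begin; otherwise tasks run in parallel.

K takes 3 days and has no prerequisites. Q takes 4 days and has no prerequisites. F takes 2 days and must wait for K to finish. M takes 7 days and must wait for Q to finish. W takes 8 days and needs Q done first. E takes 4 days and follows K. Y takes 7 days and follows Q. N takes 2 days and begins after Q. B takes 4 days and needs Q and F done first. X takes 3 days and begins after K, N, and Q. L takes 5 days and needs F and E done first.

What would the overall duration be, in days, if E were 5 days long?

13

Baseline: K→E→L = 3+4+5 = 12 → 12 days.
E lies on that path, so at 5 days the path becomes 13 days.
No other chain overtakes it, so the finish is 13 days.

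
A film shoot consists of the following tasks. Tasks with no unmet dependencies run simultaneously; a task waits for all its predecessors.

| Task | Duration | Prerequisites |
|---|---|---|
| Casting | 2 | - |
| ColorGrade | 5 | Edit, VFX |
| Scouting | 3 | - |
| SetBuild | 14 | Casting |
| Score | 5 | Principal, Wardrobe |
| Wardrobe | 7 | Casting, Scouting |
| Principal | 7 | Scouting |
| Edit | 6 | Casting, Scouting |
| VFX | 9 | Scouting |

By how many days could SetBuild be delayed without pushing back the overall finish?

1

The longest chain is Scouting→VFX→ColorGrade = 3+9+5 = 17; overall finish 17 days.
Longest path through SetBuild: 16 days (earliest finish 16, latest finish 17).
Float = 17 − 16 = 1.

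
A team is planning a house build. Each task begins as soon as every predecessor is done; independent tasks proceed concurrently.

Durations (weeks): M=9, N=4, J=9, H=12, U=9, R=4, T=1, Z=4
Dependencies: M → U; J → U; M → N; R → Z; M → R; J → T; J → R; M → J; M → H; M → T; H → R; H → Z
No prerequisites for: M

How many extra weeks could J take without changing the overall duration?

2

The longest chain is M→H→R→Z = 9+12+4+4 = 29; overall finish 29 weeks.
J finishes as early as 18 and must finish by 20.
So J can slip 20 − 18 = 2 weeks.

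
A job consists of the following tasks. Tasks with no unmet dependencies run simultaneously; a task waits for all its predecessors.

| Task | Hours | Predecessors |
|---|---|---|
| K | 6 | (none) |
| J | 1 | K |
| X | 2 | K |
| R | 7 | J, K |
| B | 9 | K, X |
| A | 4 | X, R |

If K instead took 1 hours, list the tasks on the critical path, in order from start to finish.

K, J, R, A

Critical path before the change: K→J→R→A = 6+1+7+4 = 18 giving 18 hours.
K is on the critical path; changing it to 1 makes that path 13 hours.
That remains the longest chain; total 13 hours.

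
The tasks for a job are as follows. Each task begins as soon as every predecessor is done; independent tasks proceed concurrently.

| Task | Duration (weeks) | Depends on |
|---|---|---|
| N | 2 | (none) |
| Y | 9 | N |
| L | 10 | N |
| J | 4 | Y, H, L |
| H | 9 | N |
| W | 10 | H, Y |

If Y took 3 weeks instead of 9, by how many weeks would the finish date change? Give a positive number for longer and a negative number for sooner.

The binding path is N→Y→W = 2+9+10 = 21; finish at 21 weeks.
Since Y is critical, the -6 change carries straight to that chain (now 15 weeks).
New critical path: N→H→W = 2+9+10 = 21 ⇒ 21 weeks.
Change in finish: 21 − 21 = +0 weeks.

0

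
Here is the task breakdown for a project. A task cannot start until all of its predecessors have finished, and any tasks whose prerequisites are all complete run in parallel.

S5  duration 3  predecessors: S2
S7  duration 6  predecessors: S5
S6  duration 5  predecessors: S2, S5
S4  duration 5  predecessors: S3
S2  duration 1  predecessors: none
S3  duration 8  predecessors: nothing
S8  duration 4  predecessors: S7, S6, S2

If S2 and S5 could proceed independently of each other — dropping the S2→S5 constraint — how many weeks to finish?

13

With the dependency in place, S2→S5→S7→S8 = 1+3+6+4 = 14 sets the finish at 14 weeks.
Without S2→S5, S5's earliest start moves from 1 to 0.
The longest chain is now S3→S4 = 8+5 = 13, so the project takes 13 weeks.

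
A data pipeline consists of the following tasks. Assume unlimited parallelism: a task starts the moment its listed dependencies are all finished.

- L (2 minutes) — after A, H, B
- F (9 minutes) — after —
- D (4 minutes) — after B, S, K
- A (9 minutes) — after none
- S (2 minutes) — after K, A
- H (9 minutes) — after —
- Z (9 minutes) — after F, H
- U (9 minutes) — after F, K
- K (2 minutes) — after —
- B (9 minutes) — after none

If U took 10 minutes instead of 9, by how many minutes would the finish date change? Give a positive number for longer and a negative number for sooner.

1

Baseline: F→U = 9+9 = 18 → 18 minutes.
U lies on that path, so at 10 minutes the path becomes 19 minutes.
The critical path is still F→U; finish is now 19 minutes.
Change in finish: 19 − 18 = +1 minutes.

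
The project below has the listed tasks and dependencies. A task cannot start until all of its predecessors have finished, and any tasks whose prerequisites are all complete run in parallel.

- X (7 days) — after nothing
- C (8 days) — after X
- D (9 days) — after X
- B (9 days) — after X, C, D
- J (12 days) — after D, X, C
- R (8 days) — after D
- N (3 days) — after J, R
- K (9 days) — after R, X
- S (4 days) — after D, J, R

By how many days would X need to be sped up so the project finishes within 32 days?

1

Current finish: 33 days; target: 32.
X is on every critical path, so each day cut from X cuts the finish by one (this holds down to a finish of 27).
Need 33 − 32 = 1 day off X → X becomes 6 days, finish becomes 32.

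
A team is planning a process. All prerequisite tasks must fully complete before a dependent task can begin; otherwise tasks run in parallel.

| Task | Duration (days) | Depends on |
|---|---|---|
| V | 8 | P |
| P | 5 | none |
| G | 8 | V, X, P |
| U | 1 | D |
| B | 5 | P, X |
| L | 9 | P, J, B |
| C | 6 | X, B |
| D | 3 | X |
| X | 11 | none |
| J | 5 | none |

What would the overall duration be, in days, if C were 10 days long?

The binding path is X→B→L = 11+5+9 = 25; finish at 25 days.
C has 3 days of float (longest path through it is 22).
New critical path: X→B→C = 11+5+10 = 26 ⇒ 26 days.

26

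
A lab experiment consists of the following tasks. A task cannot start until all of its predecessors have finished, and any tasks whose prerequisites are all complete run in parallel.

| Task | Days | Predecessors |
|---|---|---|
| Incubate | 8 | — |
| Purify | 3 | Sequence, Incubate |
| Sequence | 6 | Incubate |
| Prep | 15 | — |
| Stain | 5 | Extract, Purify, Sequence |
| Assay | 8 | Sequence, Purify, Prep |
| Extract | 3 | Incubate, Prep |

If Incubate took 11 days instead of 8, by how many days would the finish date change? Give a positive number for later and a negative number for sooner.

3

Baseline: Incubate→Sequence→Purify→Assay = 8+6+3+8 = 25 → 25 days.
Incubate lies on that path, so at 11 days the path becomes 28 days.
No other chain overtakes it, so the finish is 28 days.
Change in finish: 28 − 25 = +3 days.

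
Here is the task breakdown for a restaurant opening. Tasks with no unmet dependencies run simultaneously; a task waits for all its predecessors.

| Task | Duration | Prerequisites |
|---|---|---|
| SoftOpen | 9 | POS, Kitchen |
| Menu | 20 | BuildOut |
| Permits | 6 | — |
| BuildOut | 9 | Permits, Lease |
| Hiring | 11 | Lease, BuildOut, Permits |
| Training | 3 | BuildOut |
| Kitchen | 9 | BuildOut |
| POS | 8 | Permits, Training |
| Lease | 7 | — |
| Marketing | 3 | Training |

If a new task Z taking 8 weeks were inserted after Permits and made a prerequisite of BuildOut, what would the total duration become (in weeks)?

43

Originally the plan takes 36 weeks.
With Z inserted, BuildOut now waits for max(Permits, Lease, Z).
New critical path: Permits→Z→BuildOut→Menu = 6+8+9+20 = 43 ⇒ 43 weeks.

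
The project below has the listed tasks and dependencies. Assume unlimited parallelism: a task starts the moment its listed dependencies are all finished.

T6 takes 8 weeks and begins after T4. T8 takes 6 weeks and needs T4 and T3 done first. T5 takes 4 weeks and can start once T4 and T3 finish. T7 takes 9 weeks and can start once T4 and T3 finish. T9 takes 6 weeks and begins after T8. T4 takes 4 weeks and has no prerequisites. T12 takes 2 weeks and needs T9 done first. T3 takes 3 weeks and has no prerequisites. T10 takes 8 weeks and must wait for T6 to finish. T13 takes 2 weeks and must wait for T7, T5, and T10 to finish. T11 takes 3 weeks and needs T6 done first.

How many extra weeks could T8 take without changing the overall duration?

4

The longest chain is T4→T6→T10→T13 = 4+8+8+2 = 22; overall finish 22 weeks.
Longest path through T8: 18 weeks (earliest finish 10, latest finish 14).
So T8 can slip 14 − 10 = 4 weeks.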